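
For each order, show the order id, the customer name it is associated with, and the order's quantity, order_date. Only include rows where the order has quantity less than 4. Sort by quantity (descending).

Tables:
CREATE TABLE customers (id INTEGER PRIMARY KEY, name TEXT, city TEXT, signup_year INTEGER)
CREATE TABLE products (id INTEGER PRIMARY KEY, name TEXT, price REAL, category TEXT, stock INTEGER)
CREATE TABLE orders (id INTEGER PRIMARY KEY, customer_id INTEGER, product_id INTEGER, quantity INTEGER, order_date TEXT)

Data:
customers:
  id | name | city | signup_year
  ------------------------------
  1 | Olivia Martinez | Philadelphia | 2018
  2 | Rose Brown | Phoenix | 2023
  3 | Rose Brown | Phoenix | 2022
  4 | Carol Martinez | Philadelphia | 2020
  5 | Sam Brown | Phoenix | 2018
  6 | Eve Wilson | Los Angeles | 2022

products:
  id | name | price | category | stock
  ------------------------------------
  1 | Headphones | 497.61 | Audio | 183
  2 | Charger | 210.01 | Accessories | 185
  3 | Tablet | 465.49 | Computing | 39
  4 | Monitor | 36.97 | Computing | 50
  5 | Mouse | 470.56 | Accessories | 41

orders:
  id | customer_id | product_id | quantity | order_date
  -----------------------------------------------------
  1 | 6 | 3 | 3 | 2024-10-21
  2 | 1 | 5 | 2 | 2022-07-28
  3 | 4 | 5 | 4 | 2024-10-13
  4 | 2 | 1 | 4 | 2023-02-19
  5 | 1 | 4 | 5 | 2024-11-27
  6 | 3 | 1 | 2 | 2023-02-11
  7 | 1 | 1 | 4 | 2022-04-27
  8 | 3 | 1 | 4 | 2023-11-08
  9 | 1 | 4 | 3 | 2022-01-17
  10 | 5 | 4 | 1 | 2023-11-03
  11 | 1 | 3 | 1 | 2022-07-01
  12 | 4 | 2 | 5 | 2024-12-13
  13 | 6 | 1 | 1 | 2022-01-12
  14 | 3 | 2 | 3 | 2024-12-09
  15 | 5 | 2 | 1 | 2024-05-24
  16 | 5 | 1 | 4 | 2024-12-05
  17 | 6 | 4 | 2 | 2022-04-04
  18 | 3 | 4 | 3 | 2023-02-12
SELECT c.id, p.name AS customer, c.quantity, c.order_date FROM orders c JOIN customers p ON c.customer_id = p.id WHERE c.quantity < 4 ORDER BY c.quantity DESC

Execution result:
id | customer | quantity | order_date
1 | Eve Wilson | 3 | 2024-10-21
9 | Olivia Martinez | 3 | 2022-01-17
14 | Rose Brown | 3 | 2024-12-09
18 | Rose Brown | 3 | 2023-02-12
2 | Olivia Martinez | 2 | 2022-07-28
6 | Rose Brown | 2 | 2023-02-11
17 | Eve Wilson | 2 | 2022-04-04
10 | Sam Brown | 1 | 2023-11-03
11 | Olivia Martinez | 1 | 2022-07-01
13 | Eve Wilson | 1 | 2022-01-12
15 | Sam Brown | 1 | 2024-05-24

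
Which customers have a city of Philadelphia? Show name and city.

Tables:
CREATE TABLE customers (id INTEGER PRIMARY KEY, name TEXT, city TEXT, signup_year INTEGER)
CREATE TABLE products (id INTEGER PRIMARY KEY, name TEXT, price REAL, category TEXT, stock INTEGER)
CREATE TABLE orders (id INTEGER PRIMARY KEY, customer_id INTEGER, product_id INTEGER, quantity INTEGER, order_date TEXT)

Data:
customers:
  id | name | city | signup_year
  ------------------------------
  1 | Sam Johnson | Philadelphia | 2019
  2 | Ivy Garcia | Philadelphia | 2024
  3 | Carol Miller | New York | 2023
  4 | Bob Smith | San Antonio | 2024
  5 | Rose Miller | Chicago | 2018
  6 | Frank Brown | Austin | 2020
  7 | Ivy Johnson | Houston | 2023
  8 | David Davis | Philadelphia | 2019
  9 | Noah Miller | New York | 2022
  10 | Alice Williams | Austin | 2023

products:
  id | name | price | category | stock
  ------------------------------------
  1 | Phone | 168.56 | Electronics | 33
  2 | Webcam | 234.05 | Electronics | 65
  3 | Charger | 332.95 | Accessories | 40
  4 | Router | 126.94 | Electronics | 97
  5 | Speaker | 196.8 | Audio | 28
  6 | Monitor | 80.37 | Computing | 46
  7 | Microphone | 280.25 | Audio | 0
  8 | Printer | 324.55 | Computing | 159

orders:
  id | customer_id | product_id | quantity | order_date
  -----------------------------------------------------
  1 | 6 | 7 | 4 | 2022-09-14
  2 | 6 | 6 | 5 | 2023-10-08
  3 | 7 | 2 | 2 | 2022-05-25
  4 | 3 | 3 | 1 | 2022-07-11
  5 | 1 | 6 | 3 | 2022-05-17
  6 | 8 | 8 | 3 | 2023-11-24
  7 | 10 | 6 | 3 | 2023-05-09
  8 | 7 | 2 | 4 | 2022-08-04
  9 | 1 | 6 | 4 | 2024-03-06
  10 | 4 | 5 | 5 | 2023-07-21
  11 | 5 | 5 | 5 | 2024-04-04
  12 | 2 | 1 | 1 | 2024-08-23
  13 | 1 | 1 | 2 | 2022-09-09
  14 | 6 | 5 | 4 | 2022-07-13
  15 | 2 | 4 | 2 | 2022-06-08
SELECT name, city FROM customers WHERE city = 'Philadelphia'

Execution result:
name | city
Sam Johnson | Philadelphia
Ivy Garcia | Philadelphia
David Davis | Philadelphia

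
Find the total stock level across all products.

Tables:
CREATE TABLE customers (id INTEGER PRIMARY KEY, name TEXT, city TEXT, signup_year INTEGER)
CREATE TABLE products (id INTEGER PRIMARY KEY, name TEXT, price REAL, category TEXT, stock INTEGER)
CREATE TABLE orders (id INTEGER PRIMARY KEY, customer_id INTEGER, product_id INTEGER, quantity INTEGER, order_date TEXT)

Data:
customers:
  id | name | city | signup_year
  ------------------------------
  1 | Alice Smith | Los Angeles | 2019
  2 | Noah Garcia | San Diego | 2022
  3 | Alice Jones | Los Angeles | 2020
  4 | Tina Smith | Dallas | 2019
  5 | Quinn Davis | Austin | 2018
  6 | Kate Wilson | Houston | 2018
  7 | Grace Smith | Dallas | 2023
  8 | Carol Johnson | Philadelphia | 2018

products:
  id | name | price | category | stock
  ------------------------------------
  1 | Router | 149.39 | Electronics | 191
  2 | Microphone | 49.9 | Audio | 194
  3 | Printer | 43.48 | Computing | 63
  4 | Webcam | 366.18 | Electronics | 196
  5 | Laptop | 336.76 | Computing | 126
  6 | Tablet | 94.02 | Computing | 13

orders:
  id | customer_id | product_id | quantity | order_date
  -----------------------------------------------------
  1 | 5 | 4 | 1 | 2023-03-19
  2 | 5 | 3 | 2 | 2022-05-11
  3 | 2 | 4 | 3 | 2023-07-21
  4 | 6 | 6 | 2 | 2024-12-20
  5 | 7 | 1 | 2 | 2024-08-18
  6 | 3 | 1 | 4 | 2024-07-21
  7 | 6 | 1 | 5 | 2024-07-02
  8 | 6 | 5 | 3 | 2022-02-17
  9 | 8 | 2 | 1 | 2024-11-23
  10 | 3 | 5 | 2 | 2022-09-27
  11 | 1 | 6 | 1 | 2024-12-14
SELECT SUM(stock) FROM products

Execution result:
783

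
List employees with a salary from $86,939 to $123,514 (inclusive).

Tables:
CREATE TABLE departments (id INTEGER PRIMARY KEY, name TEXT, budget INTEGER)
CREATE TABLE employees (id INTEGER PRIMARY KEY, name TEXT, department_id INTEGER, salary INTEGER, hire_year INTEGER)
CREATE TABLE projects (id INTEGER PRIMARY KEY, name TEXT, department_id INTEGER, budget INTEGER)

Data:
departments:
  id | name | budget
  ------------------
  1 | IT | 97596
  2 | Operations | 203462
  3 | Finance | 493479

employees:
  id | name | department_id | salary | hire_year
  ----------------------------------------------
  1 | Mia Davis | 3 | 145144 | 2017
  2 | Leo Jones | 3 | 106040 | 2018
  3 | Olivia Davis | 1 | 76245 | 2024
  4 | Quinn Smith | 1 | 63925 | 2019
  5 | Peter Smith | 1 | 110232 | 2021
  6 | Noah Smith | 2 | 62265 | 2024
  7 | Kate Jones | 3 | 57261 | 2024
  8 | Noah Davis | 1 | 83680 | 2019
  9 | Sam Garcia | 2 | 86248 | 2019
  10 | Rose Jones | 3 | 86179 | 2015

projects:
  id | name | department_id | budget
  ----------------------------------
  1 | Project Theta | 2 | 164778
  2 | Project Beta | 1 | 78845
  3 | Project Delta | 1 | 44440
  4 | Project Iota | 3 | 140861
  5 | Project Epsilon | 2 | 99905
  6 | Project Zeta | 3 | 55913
SELECT name, salary FROM employees WHERE salary BETWEEN 86939 AND 123514

Execution result:
name | salary
Leo Jones | 106040
Peter Smith | 110232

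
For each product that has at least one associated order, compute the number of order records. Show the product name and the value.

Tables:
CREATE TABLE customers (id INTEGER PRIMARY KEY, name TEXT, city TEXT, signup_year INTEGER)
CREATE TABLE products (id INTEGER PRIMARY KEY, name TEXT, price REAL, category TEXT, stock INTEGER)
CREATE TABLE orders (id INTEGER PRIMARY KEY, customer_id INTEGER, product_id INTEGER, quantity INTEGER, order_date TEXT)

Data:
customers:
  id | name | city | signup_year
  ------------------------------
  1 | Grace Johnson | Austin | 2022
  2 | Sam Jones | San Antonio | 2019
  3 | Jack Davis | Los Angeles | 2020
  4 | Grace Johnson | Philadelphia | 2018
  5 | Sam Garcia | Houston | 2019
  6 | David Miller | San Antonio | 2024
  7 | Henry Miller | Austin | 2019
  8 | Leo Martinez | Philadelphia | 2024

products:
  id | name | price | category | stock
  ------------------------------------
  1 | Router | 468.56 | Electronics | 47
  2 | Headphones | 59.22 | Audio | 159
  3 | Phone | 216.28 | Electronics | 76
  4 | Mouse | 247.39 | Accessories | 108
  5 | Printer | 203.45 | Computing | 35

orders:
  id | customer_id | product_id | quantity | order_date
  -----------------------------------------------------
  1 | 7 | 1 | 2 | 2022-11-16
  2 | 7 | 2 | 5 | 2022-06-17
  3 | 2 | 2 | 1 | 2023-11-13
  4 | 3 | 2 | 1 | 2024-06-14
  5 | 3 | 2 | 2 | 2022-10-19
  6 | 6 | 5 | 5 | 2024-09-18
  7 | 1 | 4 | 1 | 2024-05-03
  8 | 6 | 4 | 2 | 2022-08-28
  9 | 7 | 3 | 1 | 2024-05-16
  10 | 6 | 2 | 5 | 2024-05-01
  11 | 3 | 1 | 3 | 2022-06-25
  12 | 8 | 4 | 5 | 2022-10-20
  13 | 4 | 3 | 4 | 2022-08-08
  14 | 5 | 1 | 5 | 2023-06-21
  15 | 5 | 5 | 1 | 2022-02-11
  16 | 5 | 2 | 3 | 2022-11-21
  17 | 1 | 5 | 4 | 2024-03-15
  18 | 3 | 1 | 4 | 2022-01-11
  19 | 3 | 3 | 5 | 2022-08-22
SELECT p.name, COUNT(*) AS n FROM orders c JOIN products p ON c.product_id = p.id GROUP BY p.id, p.name

Execution result:
name | n
Router | 4
Headphones | 6
Phone | 3
Mouse | 3
Printer | 3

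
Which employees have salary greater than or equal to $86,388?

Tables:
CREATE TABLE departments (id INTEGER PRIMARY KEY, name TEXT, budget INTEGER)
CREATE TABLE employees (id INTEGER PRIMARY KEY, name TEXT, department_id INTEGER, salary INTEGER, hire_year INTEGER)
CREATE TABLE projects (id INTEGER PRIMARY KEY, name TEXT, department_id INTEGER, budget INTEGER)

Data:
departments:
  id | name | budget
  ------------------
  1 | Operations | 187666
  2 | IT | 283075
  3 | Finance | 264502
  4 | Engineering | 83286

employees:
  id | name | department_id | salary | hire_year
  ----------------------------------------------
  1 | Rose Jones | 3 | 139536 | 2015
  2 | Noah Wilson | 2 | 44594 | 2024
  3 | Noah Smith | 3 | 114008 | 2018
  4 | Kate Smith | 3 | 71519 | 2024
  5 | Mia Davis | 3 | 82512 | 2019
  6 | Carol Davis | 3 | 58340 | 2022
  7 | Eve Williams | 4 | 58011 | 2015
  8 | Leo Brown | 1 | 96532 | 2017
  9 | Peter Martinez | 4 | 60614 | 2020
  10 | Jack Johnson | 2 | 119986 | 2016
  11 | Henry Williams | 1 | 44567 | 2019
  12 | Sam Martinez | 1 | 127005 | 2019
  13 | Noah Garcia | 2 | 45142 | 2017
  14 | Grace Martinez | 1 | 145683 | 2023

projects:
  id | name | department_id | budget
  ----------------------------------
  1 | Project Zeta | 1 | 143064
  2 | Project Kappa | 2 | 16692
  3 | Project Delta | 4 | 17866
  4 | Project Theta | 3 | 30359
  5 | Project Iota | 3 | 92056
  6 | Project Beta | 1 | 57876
SELECT name, salary FROM employees WHERE salary >= 86388

Execution result:
name | salary
Rose Jones | 139536
Noah Smith | 114008
Leo Brown | 96532
Jack Johnson | 119986
Sam Martinez | 127005
Grace Martinez | 145683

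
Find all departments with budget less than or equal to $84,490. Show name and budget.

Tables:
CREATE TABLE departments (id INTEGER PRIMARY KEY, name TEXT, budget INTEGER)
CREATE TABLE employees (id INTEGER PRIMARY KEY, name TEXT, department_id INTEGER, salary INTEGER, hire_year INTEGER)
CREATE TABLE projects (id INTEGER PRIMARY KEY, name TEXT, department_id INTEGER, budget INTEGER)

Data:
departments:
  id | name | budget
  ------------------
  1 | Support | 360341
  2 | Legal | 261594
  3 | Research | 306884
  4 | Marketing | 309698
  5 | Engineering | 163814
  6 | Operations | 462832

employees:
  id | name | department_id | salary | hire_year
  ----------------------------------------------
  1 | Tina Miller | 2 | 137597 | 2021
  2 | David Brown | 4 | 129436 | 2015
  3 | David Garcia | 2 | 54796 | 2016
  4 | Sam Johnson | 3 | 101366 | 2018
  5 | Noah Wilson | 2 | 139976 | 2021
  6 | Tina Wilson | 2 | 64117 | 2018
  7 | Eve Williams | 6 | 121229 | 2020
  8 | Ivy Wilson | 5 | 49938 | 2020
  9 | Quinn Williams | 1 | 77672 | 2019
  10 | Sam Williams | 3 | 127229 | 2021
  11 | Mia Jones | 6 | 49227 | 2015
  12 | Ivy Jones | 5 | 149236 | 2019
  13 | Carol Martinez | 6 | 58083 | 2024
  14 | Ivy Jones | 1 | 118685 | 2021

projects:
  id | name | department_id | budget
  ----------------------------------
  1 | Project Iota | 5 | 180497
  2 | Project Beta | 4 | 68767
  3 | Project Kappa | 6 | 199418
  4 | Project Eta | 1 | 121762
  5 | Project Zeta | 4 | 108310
SELECT name, budget FROM departments WHERE budget <= 84490

Execution result:
(no rows)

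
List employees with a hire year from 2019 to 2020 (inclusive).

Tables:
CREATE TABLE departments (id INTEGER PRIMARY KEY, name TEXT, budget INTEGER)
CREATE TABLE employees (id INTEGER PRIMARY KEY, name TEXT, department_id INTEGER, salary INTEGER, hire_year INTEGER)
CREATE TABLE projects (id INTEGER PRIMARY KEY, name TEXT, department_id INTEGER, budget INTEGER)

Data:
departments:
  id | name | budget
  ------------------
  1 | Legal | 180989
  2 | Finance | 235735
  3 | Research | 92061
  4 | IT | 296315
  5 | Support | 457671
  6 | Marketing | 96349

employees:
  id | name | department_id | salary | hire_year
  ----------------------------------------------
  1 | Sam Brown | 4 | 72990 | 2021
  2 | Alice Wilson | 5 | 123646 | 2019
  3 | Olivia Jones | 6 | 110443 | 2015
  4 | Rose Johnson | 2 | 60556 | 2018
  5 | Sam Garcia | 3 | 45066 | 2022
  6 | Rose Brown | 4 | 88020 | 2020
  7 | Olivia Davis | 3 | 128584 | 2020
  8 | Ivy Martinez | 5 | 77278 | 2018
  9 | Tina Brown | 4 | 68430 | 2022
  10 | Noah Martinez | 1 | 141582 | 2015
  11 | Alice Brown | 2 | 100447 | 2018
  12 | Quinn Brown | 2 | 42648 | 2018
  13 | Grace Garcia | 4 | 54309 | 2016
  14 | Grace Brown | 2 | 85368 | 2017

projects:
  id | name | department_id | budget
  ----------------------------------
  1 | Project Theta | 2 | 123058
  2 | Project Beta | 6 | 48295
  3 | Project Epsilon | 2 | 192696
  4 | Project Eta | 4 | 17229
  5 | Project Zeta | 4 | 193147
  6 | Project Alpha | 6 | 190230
SELECT name, hire_year FROM employees WHERE hire_year BETWEEN 2019 AND 2020

Execution result:
name | hire_year
Alice Wilson | 2019
Rose Brown | 2020
Olivia Davis | 2020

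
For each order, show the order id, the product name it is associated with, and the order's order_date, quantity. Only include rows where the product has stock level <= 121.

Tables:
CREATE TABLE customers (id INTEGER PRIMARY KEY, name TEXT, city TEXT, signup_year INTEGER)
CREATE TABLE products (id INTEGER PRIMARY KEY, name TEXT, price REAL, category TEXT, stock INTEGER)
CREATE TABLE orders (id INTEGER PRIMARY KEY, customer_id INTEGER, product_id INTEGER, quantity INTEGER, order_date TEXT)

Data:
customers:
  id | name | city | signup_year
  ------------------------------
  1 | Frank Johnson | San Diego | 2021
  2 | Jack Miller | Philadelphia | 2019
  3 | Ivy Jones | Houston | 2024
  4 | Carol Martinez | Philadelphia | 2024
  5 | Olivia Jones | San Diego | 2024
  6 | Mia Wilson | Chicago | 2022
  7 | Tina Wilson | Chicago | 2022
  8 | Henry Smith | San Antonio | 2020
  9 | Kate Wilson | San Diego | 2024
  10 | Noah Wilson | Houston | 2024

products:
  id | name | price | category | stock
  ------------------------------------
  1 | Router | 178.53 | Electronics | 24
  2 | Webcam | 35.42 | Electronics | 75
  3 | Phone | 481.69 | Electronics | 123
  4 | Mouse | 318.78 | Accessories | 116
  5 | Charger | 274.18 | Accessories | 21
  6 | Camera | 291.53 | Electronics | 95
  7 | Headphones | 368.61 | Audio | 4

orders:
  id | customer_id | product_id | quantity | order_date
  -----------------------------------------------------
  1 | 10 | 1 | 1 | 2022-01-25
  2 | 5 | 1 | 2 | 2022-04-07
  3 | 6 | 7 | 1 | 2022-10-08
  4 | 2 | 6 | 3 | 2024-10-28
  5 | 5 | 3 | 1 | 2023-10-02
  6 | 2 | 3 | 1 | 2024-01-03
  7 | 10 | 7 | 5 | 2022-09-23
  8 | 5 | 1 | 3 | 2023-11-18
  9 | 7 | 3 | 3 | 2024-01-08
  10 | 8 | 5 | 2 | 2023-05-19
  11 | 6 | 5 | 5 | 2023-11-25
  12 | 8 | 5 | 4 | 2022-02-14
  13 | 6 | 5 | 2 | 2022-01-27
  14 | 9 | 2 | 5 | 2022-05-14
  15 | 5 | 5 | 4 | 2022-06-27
SELECT c.id, p.name AS product, c.order_date, c.quantity FROM orders c JOIN products p ON c.product_id = p.id WHERE p.stock <= 121

Execution result:
id | product | order_date | quantity
1 | Router | 2022-01-25 | 1
2 | Router | 2022-04-07 | 2
3 | Headphones | 2022-10-08 | 1
4 | Camera | 2024-10-28 | 3
7 | Headphones | 2022-09-23 | 5
8 | Router | 2023-11-18 | 3
10 | Charger | 2023-05-19 | 2
11 | Charger | 2023-11-25 | 5
12 | Charger | 2022-02-14 | 4
13 | Charger | 2022-01-27 | 2
14 | Webcam | 2022-05-14 | 5
15 | Charger | 2022-06-27 | 4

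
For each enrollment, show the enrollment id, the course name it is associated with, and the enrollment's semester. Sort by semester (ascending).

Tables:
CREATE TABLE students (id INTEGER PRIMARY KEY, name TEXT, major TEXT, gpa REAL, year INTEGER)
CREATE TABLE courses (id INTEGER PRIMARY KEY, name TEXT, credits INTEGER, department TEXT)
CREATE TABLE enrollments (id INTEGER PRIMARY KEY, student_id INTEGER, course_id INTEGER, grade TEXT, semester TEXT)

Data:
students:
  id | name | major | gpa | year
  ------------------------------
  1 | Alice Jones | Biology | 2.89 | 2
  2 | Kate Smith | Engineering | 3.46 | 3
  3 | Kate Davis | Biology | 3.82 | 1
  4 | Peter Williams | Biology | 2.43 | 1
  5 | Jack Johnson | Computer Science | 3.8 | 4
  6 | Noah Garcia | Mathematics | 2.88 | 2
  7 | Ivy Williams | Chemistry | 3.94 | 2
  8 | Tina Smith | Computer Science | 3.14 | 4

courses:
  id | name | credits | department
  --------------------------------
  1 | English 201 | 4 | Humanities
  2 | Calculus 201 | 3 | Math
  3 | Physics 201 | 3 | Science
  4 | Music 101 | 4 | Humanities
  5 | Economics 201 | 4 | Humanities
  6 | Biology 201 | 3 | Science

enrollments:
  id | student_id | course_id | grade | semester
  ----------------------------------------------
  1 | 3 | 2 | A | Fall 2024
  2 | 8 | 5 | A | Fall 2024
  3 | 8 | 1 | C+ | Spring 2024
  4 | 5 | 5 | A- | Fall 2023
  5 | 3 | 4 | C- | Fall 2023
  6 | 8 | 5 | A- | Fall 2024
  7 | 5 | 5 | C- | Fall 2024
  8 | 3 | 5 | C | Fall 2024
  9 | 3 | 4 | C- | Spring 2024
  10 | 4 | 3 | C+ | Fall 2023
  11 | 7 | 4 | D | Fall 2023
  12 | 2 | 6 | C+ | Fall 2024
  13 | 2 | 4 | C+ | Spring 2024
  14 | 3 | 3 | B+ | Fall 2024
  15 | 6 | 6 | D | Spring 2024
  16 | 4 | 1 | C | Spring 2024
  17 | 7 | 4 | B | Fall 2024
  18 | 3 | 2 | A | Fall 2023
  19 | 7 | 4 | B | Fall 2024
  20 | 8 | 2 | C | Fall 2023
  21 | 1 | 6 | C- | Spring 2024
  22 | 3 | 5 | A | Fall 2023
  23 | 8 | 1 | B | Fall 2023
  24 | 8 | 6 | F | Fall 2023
SELECT c.id, p.name AS course, c.semester FROM enrollments c JOIN courses p ON c.course_id = p.id ORDER BY c.semester ASC

Execution result:
id | course | semester
4 | Economics 201 | Fall 2023
5 | Music 101 | Fall 2023
10 | Physics 201 | Fall 2023
11 | Music 101 | Fall 2023
18 | Calculus 201 | Fall 2023
20 | Calculus 201 | Fall 2023
22 | Economics 201 | Fall 2023
23 | English 201 | Fall 2023
24 | Biology 201 | Fall 2023
1 | Calculus 201 | Fall 2024
2 | Economics 201 | Fall 2024
6 | Economics 201 | Fall 2024
7 | Economics 201 | Fall 2024
8 | Economics 201 | Fall 2024
12 | Biology 201 | Fall 2024
14 | Physics 201 | Fall 2024
17 | Music 101 | Fall 2024
19 | Music 101 | Fall 2024
3 | English 201 | Spring 2024
9 | Music 101 | Spring 2024
13 | Music 101 | Spring 2024
15 | Biology 201 | Spring 2024
16 | English 201 | Spring 2024
21 | Biology 201 | Spring 2024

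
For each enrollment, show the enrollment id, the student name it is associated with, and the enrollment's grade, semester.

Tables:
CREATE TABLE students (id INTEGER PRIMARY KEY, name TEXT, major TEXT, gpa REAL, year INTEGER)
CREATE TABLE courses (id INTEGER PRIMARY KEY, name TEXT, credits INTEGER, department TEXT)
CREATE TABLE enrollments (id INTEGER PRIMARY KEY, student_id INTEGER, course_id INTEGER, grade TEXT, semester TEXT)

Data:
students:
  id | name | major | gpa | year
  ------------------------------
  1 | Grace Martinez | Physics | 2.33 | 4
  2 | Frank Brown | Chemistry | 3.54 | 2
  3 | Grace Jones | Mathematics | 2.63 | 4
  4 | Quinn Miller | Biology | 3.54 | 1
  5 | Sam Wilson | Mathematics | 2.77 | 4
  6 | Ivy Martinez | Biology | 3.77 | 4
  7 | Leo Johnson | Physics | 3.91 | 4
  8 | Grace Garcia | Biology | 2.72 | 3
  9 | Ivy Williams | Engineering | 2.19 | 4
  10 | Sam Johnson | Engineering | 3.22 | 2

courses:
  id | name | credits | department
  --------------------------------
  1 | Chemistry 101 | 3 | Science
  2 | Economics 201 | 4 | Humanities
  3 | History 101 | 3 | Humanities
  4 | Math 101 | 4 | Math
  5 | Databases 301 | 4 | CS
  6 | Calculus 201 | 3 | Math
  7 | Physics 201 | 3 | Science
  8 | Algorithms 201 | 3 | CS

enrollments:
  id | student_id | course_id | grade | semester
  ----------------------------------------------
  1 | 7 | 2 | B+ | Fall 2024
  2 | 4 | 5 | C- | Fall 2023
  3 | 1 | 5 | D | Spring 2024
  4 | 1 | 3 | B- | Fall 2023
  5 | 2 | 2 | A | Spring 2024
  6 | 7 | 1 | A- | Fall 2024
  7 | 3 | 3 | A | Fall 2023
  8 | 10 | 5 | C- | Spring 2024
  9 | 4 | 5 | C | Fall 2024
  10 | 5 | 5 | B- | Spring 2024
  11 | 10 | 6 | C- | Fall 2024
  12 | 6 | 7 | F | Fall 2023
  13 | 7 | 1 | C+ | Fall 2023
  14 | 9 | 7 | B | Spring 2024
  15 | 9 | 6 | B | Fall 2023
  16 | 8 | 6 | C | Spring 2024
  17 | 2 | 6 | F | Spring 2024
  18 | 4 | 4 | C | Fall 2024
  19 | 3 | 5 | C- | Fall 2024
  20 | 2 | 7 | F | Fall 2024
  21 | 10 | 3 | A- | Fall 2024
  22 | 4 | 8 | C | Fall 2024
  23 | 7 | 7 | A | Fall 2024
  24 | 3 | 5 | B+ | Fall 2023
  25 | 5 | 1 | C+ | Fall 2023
SELECT c.id, p.name AS student, c.grade, c.semester FROM enrollments c JOIN students p ON c.student_id = p.id

Execution result:
id | student | grade | semester
1 | Leo Johnson | B+ | Fall 2024
2 | Quinn Miller | C- | Fall 2023
3 | Grace Martinez | D | Spring 2024
4 | Grace Martinez | B- | Fall 2023
5 | Frank Brown | A | Spring 2024
6 | Leo Johnson | A- | Fall 2024
7 | Grace Jones | A | Fall 2023
8 | Sam Johnson | C- | Spring 2024
9 | Quinn Miller | C | Fall 2024
10 | Sam Wilson | B- | Spring 2024
11 | Sam Johnson | C- | Fall 2024
12 | Ivy Martinez | F | Fall 2023
13 | Leo Johnson | C+ | Fall 2023
14 | Ivy Williams | B | Spring 2024
15 | Ivy Williams | B | Fall 2023
16 | Grace Garcia | C | Spring 2024
17 | Frank Brown | F | Spring 2024
18 | Quinn Miller | C | Fall 2024
19 | Grace Jones | C- | Fall 2024
20 | Frank Brown | F | Fall 2024
21 | Sam Johnson | A- | Fall 2024
22 | Quinn Miller | C | Fall 2024
23 | Leo Johnson | A | Fall 2024
24 | Grace Jones | B+ | Fall 2023
25 | Sam Wilson | C+ | Fall 2023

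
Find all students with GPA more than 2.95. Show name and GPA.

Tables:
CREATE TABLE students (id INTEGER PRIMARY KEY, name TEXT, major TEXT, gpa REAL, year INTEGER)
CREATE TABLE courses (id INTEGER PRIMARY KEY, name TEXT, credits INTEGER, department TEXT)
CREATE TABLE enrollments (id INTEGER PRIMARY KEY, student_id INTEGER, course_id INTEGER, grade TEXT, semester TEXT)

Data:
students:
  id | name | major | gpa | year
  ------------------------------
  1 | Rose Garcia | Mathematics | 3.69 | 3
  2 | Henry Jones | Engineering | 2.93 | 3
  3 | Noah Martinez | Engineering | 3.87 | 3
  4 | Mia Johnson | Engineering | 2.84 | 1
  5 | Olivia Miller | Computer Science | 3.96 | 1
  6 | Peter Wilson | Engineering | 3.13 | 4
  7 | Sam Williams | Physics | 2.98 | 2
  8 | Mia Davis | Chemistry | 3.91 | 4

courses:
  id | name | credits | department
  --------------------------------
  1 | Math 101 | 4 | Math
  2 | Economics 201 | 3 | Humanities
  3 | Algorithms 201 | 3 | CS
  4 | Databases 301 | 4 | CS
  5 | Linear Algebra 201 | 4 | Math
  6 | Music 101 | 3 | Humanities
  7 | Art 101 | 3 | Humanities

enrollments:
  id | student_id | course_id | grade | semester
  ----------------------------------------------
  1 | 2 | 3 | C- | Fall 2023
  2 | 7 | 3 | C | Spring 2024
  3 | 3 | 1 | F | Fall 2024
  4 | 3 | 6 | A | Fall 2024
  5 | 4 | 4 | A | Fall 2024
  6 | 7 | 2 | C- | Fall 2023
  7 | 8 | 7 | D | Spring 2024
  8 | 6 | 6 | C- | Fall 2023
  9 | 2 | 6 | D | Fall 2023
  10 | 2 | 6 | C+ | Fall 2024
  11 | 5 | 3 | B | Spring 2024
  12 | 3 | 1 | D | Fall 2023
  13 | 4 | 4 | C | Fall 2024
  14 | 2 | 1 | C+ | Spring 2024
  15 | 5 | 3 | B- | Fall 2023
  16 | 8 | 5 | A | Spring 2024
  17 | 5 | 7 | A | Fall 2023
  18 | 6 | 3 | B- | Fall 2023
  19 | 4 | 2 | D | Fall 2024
SELECT name, gpa FROM students WHERE gpa > 2.95

Execution result:
name | gpa
Rose Garcia | 3.69
Noah Martinez | 3.87
Olivia Miller | 3.96
Peter Wilson | 3.13
Sam Williams | 2.98
Mia Davis | 3.91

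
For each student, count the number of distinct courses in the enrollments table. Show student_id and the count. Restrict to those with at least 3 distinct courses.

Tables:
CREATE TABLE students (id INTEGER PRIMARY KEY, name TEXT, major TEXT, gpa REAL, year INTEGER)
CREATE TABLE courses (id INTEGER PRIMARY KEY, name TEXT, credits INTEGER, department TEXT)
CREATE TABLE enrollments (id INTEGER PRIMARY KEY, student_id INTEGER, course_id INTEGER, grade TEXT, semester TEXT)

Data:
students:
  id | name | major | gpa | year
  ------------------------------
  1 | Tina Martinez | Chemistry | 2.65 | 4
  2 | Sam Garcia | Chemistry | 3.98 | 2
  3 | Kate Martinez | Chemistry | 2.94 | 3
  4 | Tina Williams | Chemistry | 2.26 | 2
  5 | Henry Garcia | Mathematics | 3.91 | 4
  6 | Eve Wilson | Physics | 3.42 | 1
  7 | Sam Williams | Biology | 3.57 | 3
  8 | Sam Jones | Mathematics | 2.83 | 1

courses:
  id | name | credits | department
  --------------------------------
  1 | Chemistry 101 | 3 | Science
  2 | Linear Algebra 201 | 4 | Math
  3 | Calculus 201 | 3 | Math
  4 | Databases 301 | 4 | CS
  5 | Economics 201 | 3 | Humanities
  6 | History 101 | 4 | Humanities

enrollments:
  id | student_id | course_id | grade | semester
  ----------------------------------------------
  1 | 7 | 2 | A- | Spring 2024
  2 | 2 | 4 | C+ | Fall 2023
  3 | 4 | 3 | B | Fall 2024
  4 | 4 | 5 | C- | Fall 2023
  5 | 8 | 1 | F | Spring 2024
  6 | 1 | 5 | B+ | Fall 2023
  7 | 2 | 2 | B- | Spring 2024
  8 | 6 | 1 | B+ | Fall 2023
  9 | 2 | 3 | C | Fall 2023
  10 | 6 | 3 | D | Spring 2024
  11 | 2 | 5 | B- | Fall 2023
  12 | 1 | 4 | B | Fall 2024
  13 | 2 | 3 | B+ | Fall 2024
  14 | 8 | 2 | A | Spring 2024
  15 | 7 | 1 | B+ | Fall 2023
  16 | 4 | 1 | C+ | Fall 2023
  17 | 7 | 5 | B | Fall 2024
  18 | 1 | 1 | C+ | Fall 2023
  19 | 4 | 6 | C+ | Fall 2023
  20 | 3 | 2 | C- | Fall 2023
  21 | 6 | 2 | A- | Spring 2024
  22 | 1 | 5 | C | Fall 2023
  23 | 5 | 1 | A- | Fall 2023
SELECT student_id, COUNT(DISTINCT course_id) AS distinct_course_count FROM enrollments GROUP BY student_id HAVING COUNT(DISTINCT course_id) >= 3

Execution result:
student_id | distinct_course_count
1 | 3
2 | 4
4 | 4
6 | 3
7 | 3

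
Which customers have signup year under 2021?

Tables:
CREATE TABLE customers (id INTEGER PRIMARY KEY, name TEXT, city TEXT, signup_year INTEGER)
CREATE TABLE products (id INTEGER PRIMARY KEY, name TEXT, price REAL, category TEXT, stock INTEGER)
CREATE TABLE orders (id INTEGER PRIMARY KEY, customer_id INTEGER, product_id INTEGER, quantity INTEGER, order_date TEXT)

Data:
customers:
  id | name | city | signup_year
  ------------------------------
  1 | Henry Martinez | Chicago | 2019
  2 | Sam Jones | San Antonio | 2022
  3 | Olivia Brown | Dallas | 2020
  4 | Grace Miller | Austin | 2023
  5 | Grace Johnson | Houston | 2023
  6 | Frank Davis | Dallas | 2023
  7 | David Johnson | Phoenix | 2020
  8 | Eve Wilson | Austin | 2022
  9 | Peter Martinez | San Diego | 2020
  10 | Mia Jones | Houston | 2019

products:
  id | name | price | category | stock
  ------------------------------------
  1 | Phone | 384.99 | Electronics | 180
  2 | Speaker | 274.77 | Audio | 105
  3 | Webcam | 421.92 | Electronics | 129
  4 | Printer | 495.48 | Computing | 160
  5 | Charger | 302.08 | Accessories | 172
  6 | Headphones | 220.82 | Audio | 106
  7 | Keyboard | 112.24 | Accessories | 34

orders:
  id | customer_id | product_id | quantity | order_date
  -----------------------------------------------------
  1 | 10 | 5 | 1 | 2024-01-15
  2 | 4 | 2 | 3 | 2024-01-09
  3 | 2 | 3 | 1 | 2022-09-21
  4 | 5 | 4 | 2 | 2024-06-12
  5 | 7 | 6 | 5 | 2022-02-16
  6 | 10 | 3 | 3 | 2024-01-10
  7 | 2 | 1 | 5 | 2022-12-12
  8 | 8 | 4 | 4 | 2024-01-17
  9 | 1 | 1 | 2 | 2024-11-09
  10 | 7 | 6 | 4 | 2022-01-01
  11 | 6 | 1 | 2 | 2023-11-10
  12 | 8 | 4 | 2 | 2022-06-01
SELECT name, signup_year FROM customers WHERE signup_year < 2021

Execution result:
name | signup_year
Henry Martinez | 2019
Olivia Brown | 2020
David Johnson | 2020
Peter Martinez | 2020
Mia Jones | 2019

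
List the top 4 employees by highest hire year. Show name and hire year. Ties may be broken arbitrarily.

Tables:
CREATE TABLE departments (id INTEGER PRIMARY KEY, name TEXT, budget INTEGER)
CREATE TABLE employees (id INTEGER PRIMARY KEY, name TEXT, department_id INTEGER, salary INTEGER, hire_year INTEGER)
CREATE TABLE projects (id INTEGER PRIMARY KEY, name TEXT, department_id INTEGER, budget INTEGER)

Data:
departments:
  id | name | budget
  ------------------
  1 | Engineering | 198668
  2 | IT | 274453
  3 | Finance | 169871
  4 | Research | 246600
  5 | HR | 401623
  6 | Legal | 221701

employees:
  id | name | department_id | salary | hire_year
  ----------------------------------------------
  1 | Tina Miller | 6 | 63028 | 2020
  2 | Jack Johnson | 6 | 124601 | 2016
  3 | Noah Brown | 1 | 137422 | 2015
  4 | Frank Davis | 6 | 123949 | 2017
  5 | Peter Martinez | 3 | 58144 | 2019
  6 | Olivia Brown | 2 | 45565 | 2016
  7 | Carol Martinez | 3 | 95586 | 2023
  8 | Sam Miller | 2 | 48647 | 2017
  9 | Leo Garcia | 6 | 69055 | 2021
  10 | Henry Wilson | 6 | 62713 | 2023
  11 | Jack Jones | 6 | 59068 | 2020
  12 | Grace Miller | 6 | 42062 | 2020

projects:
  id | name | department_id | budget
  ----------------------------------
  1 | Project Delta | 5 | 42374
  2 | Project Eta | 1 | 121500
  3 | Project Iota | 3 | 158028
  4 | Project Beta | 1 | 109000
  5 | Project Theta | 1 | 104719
SELECT name, hire_year FROM employees ORDER BY hire_year DESC LIMIT 4

Execution result:
name | hire_year
Carol Martinez | 2023
Henry Wilson | 2023
Leo Garcia | 2021
Tina Miller | 2020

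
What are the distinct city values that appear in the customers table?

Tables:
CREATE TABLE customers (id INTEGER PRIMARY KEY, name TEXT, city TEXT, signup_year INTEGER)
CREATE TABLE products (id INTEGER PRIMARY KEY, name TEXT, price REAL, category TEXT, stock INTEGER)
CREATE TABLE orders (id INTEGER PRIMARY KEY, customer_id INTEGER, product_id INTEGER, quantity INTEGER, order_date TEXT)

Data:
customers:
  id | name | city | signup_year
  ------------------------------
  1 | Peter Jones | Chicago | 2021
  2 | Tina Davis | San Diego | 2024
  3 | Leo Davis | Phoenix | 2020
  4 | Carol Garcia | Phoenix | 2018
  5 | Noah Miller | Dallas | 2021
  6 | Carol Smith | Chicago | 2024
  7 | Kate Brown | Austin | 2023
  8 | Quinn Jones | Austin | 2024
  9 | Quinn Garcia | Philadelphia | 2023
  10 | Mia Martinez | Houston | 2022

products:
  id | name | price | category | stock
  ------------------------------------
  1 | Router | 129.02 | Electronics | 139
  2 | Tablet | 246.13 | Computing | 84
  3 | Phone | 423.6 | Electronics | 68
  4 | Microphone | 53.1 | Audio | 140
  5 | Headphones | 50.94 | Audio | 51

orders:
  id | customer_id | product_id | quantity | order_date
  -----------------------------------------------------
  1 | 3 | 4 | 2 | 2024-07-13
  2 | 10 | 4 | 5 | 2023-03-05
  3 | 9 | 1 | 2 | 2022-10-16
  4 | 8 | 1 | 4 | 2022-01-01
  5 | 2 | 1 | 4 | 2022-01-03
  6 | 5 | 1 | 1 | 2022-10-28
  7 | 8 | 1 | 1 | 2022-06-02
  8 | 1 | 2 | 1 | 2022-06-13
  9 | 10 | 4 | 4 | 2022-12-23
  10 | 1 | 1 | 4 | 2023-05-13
SELECT DISTINCT city FROM customers

Execution result:
city
Chicago
San Diego
Phoenix
Dallas
Austin
Philadelphia
Houston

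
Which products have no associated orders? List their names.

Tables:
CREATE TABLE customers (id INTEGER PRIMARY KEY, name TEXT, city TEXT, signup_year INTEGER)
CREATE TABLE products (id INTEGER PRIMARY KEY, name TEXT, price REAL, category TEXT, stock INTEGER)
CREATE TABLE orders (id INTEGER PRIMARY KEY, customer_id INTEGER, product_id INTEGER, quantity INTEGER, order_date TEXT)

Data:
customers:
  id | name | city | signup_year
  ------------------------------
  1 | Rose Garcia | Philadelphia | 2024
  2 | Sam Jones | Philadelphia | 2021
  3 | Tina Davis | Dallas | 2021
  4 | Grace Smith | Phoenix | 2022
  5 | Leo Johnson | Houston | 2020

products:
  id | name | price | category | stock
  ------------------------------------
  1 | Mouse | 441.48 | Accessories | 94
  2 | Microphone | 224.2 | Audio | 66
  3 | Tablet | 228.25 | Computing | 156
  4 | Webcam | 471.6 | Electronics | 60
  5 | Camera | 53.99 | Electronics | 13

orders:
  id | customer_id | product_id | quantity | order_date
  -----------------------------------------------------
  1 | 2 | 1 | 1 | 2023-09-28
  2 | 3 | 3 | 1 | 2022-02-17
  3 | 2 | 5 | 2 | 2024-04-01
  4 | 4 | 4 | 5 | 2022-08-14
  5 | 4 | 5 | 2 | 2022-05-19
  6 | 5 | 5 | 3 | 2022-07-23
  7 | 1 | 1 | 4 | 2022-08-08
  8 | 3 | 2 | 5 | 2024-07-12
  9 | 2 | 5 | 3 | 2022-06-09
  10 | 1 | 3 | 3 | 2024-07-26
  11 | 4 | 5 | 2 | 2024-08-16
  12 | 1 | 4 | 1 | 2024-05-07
SELECT p.name FROM products p LEFT JOIN orders c ON c.product_id = p.id WHERE c.id IS NULL

Execution result:
(no rows)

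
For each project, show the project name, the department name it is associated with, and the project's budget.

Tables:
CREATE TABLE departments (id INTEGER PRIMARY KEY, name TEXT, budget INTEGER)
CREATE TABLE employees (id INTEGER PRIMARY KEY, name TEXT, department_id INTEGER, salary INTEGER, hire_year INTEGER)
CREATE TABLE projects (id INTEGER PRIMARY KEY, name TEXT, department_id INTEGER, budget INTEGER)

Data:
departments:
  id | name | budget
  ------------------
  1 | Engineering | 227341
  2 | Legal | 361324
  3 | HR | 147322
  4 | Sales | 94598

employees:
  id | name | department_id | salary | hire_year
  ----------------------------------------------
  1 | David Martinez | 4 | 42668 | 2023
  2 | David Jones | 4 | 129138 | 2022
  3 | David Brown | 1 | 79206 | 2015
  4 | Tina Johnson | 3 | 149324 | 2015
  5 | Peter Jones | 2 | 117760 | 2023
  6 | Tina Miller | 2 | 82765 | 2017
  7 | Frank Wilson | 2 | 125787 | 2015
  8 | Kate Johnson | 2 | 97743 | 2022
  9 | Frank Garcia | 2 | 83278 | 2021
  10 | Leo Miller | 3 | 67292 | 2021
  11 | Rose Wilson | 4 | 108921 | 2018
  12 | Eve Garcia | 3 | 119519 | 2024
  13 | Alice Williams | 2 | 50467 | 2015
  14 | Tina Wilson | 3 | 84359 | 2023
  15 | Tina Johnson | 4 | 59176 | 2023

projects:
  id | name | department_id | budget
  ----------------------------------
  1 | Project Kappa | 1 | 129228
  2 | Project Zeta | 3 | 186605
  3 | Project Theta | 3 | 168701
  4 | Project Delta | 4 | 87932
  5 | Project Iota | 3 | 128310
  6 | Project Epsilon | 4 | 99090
SELECT c.name, p.name AS department, c.budget FROM projects c JOIN departments p ON c.department_id = p.id

Execution result:
name | department | budget
Project Kappa | Engineering | 129228
Project Zeta | HR | 186605
Project Theta | HR | 168701
Project Delta | Sales | 87932
Project Iota | HR | 128310
Project Epsilon | Sales | 99090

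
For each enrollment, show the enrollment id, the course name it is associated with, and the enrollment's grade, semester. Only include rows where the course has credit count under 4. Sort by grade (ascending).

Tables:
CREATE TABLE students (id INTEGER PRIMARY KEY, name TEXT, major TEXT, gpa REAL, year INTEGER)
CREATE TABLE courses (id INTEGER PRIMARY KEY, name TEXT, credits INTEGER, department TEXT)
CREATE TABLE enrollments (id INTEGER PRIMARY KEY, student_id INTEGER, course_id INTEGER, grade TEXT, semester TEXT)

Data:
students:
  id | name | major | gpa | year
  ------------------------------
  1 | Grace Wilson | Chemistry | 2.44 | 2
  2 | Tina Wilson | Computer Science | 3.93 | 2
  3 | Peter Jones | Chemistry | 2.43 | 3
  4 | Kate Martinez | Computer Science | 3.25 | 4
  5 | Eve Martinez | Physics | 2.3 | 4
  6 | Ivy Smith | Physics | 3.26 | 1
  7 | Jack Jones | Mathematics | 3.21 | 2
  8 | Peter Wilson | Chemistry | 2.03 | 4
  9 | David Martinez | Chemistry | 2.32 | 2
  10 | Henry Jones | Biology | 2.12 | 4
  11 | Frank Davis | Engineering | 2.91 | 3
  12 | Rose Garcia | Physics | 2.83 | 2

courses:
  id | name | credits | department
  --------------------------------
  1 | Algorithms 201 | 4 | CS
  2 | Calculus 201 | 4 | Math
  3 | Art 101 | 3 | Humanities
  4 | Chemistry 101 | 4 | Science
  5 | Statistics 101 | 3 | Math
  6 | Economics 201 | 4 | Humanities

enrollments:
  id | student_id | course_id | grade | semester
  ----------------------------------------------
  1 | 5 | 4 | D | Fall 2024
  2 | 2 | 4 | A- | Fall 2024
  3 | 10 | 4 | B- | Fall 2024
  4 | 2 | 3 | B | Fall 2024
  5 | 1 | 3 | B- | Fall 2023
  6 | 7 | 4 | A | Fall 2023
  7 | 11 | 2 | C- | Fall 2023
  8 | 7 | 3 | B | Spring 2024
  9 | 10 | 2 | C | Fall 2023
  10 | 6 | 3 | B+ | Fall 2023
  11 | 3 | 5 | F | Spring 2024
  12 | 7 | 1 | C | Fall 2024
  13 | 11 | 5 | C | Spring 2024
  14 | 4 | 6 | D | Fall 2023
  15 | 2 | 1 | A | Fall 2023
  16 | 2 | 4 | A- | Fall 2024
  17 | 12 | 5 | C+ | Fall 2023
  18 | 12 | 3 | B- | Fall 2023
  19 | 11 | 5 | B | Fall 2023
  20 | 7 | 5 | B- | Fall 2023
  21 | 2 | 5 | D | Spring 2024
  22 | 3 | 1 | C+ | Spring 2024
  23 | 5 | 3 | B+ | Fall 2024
SELECT c.id, p.name AS course, c.grade, c.semester FROM enrollments c JOIN courses p ON c.course_id = p.id WHERE p.credits < 4 ORDER BY c.grade ASC

Execution result:
id | course | grade | semester
4 | Art 101 | B | Fall 2024
8 | Art 101 | B | Spring 2024
19 | Statistics 101 | B | Fall 2023
10 | Art 101 | B+ | Fall 2023
23 | Art 101 | B+ | Fall 2024
5 | Art 101 | B- | Fall 2023
18 | Art 101 | B- | Fall 2023
20 | Statistics 101 | B- | Fall 2023
13 | Statistics 101 | C | Spring 2024
17 | Statistics 101 | C+ | Fall 2023
21 | Statistics 101 | D | Spring 2024
11 | Statistics 101 | F | Spring 2024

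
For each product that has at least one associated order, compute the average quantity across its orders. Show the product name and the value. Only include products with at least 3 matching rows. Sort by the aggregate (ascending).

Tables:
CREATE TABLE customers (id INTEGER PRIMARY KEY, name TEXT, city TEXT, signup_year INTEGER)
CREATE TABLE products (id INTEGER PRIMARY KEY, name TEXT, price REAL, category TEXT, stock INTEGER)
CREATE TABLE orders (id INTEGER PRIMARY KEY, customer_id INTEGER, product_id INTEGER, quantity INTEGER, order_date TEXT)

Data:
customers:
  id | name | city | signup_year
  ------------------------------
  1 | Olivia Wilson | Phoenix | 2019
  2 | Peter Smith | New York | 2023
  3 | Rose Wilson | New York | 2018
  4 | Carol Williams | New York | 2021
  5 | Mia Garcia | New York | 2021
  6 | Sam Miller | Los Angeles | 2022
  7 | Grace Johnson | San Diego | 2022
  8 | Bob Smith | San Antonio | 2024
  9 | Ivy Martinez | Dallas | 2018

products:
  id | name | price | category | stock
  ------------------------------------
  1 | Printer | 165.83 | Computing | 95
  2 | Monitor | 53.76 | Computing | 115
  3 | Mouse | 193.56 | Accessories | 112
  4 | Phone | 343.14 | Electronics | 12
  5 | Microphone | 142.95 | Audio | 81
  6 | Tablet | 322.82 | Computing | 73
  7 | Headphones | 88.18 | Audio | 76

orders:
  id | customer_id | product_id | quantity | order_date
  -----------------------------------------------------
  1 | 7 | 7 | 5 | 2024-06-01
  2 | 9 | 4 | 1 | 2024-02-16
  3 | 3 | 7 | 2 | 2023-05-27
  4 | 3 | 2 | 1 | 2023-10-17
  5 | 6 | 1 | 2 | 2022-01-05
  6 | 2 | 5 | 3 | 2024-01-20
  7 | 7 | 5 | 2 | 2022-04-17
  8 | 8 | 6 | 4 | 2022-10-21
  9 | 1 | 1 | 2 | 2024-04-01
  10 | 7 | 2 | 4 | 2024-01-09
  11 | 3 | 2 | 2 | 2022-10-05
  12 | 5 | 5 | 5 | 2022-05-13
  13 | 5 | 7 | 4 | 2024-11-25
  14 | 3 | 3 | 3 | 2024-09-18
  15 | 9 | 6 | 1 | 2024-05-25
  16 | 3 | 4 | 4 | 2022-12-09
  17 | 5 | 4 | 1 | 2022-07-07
SELECT p.name, AVG(c.quantity) AS avg_quantity FROM orders c JOIN products p ON c.product_id = p.id GROUP BY p.id, p.name HAVING COUNT(*) >= 3 ORDER BY avg_quantity ASC

Execution result:
name | avg_quantity
Phone | 2.00
Monitor | 2.33
Microphone | 3.33
Headphones | 3.67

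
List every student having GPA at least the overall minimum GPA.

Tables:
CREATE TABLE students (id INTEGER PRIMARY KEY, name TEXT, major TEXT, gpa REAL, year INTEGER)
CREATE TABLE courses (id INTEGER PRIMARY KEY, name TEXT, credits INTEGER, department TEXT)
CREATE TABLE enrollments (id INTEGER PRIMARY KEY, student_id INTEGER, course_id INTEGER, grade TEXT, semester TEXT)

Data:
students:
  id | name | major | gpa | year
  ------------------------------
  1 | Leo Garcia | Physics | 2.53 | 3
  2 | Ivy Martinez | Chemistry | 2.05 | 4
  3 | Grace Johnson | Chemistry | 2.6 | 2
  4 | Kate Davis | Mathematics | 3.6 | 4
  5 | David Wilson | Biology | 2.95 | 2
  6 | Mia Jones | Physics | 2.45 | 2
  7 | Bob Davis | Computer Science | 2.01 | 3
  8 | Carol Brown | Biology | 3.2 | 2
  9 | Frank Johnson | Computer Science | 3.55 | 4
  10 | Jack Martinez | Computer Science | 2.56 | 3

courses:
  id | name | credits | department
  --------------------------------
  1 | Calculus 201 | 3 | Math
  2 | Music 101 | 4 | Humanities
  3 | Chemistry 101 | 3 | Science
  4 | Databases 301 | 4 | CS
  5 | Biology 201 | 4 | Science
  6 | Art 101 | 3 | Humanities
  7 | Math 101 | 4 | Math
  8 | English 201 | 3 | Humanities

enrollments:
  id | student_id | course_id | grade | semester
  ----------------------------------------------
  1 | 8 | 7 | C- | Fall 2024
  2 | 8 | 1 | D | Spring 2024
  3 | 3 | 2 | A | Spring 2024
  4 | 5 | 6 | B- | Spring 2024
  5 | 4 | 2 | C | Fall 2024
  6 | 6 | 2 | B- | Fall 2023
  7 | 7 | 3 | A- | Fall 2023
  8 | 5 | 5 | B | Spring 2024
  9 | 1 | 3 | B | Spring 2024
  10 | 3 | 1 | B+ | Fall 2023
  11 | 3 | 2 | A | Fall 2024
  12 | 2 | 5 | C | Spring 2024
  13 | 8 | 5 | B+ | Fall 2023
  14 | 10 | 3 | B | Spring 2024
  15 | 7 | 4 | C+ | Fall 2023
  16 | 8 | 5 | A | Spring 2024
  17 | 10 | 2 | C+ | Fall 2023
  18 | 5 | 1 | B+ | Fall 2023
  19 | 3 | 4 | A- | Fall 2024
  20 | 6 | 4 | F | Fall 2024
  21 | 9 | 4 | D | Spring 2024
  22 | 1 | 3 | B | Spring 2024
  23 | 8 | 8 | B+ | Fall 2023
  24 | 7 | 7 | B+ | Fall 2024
SELECT name, gpa FROM students WHERE gpa >= (SELECT MIN(gpa) FROM students)

Execution result:
name | gpa
Leo Garcia | 2.53
Ivy Martinez | 2.05
Grace Johnson | 2.60
Kate Davis | 3.60
David Wilson | 2.95
Mia Jones | 2.45
Bob Davis | 2.01
Carol Brown | 3.20
Frank Johnson | 3.55
Jack Martinez | 2.56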